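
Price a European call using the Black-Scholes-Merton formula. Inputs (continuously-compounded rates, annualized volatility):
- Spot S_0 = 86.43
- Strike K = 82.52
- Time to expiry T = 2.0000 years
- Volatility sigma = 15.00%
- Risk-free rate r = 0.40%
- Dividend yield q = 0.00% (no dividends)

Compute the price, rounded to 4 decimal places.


d1 = (ln(S/K) + (r - q + 0.5*sigma^2) * T) / (sigma * sqrt(T)) = 0.36201109
d2 = d1 - sigma * sqrt(T) = 0.14987906
exp(-rT) = 0.99203191; exp(-qT) = 1.00000000
C = S_0 * exp(-qT) * N(d1) - K * exp(-rT) * N(d2)
N(d1) = 0.64132813; N(d2) = 0.55956998
C = 86.4300 * 1.00000000 * 0.64132813 - 82.5200 * 0.99203191 * 0.55956998 = 9.6222

Answer: Price = 9.6222


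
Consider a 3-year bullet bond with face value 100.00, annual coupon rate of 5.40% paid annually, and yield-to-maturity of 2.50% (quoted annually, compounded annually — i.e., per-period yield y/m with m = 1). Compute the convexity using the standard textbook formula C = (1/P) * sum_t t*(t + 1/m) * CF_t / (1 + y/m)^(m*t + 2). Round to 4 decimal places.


Answer: Convexity = 10.6876

Derivation:
Coupon per period c = face * coupon_rate / m = 5.400000
Periods per year m = 1; per-period yield y/m = 0.025000
Number of cashflows N = 3
Cashflows (t years, CF_t, discount factor 1/(1+y/m)^(m*t), PV):
  t = 1.0000: CF_t = 5.400000, DF = 0.975610, PV = 5.268293
  t = 2.0000: CF_t = 5.400000, DF = 0.951814, PV = 5.139798
  t = 3.0000: CF_t = 105.400000, DF = 0.928599, PV = 97.874378
Price P = sum_t PV_t = 108.282468
Convexity numerator sum_t t*(t + 1/m) * CF_t / (1+y/m)^(m*t + 2):
  t = 1.0000: term = 10.028874
  t = 2.0000: term = 29.352801
  t = 3.0000: term = 1117.898903
Convexity = (1/P) * sum = 1157.280577 / 108.282468 = 10.687608


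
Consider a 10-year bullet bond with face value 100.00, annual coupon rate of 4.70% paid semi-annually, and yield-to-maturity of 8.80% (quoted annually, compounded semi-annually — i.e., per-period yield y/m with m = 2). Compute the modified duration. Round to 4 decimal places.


Answer: Modified duration = 7.3736

Derivation:
Coupon per period c = face * coupon_rate / m = 2.350000
Periods per year m = 2; per-period yield y/m = 0.044000
Number of cashflows N = 20
Cashflows (t years, CF_t, discount factor 1/(1+y/m)^(m*t), PV):
  t = 0.5000: CF_t = 2.350000, DF = 0.957854, PV = 2.250958
  t = 1.0000: CF_t = 2.350000, DF = 0.917485, PV = 2.156090
  t = 1.5000: CF_t = 2.350000, DF = 0.878817, PV = 2.065220
  t = 2.0000: CF_t = 2.350000, DF = 0.841779, PV = 1.978180
  t = 2.5000: CF_t = 2.350000, DF = 0.806302, PV = 1.894809
  t = 3.0000: CF_t = 2.350000, DF = 0.772320, PV = 1.814951
  t = 3.5000: CF_t = 2.350000, DF = 0.739770, PV = 1.738459
  t = 4.0000: CF_t = 2.350000, DF = 0.708592, PV = 1.665190
  t = 4.5000: CF_t = 2.350000, DF = 0.678728, PV = 1.595010
  t = 5.0000: CF_t = 2.350000, DF = 0.650122, PV = 1.527787
  t = 5.5000: CF_t = 2.350000, DF = 0.622722, PV = 1.463398
  t = 6.0000: CF_t = 2.350000, DF = 0.596477, PV = 1.401722
  t = 6.5000: CF_t = 2.350000, DF = 0.571339, PV = 1.342646
  t = 7.0000: CF_t = 2.350000, DF = 0.547259, PV = 1.286059
  t = 7.5000: CF_t = 2.350000, DF = 0.524195, PV = 1.231857
  t = 8.0000: CF_t = 2.350000, DF = 0.502102, PV = 1.179940
  t = 8.5000: CF_t = 2.350000, DF = 0.480941, PV = 1.130211
  t = 9.0000: CF_t = 2.350000, DF = 0.460671, PV = 1.082577
  t = 9.5000: CF_t = 2.350000, DF = 0.441256, PV = 1.036951
  t = 10.0000: CF_t = 102.350000, DF = 0.422659, PV = 43.259139
Price P = sum_t PV_t = 73.101154
First compute Macaulay numerator sum_t t * PV_t:
  t * PV_t at t = 0.5000: 1.125479
  t * PV_t at t = 1.0000: 2.156090
  t * PV_t at t = 1.5000: 3.097830
  t * PV_t at t = 2.0000: 3.956361
  t * PV_t at t = 2.5000: 4.737022
  t * PV_t at t = 3.0000: 5.444853
  t * PV_t at t = 3.5000: 6.084605
  t * PV_t at t = 4.0000: 6.660761
  t * PV_t at t = 4.5000: 7.177544
  t * PV_t at t = 5.0000: 7.638936
  t * PV_t at t = 5.5000: 8.048688
  t * PV_t at t = 6.0000: 8.410332
  t * PV_t at t = 6.5000: 8.727196
  t * PV_t at t = 7.0000: 9.002413
  t * PV_t at t = 7.5000: 9.238929
  t * PV_t at t = 8.0000: 9.439519
  t * PV_t at t = 8.5000: 9.606790
  t * PV_t at t = 9.0000: 9.743195
  t * PV_t at t = 9.5000: 9.851038
  t * PV_t at t = 10.0000: 432.591392
Macaulay duration D = 562.738973 / 73.101154 = 7.698086
Modified duration = D / (1 + y/m) = 7.698086 / (1 + 0.044000) = 7.373646


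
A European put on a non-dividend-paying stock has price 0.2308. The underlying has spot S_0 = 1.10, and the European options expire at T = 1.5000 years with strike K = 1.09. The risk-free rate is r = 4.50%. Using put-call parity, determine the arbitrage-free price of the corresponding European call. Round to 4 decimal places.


Put-call parity: C - P = S_0 * exp(-qT) - K * exp(-rT).
S_0 * exp(-qT) = 1.1000 * 1.00000000 = 1.10000000
K * exp(-rT) = 1.0900 * 0.93472772 = 1.01885322
C = P + S*exp(-qT) - K*exp(-rT)
C = 0.2308 + 1.10000000 - 1.01885322 = 0.3119

Answer: Call price = 0.3119


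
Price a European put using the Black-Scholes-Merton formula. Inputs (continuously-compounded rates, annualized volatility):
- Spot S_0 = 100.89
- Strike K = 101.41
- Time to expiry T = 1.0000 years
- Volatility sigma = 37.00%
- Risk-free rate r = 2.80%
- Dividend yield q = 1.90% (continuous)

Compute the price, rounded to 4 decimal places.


d1 = (ln(S/K) + (r - q + 0.5*sigma^2) * T) / (sigma * sqrt(T)) = 0.19543002
d2 = d1 - sigma * sqrt(T) = -0.17456998
exp(-rT) = 0.97238837; exp(-qT) = 0.98117936
P = K * exp(-rT) * N(-d2) - S_0 * exp(-qT) * N(-d1)
N(-d1) = 0.42252816; N(-d2) = 0.56929123
P = 101.4100 * 0.97238837 * 0.56929123 - 100.8900 * 0.98117936 * 0.42252816 = 14.3112

Answer: Price = 14.3112


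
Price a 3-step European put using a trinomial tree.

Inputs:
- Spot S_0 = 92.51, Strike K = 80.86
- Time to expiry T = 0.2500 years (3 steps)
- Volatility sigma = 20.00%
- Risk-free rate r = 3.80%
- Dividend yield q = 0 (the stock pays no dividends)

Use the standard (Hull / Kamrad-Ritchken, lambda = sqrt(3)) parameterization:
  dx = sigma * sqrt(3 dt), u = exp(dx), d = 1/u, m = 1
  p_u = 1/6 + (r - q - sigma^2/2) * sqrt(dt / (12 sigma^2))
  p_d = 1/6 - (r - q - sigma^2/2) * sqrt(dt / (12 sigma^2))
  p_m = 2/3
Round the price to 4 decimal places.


Answer: Price = V(0,0) = 0.3062

Derivation:
dt = T/N = 0.083333; dx = sigma*sqrt(3*dt) = 0.100000
u = exp(dx) = 1.105171; d = 1/u = 0.904837
p_u = 0.174167, p_m = 0.666667, p_d = 0.159167
Discount per step: exp(-r*dt) = 0.996838
Stock lattice S(k, j) with j the centered position index:
  k=0: S(0,+0) = 92.5100
  k=1: S(1,-1) = 83.7065; S(1,+0) = 92.5100; S(1,+1) = 102.2394
  k=2: S(2,-2) = 75.7408; S(2,-1) = 83.7065; S(2,+0) = 92.5100; S(2,+1) = 102.2394; S(2,+2) = 112.9920
  k=3: S(3,-3) = 68.5331; S(3,-2) = 75.7408; S(3,-1) = 83.7065; S(3,+0) = 92.5100; S(3,+1) = 102.2394; S(3,+2) = 112.9920; S(3,+3) = 124.8754
Terminal payoffs V(N, j) = max(K - S_T, 0):
  V(3,-3) = 12.326906; V(3,-2) = 5.119218; V(3,-1) = 0.000000; V(3,+0) = 0.000000; V(3,+1) = 0.000000; V(3,+2) = 0.000000; V(3,+3) = 0.000000
Backward induction: V(k, j) = exp(-r*dt) * [p_u * V(k+1, j+1) + p_m * V(k+1, j) + p_d * V(k+1, j-1)]
  V(2,-2) = exp(-r*dt) * [p_u*0.000000 + p_m*5.119218 + p_d*12.326906] = 5.357851
  V(2,-1) = exp(-r*dt) * [p_u*0.000000 + p_m*0.000000 + p_d*5.119218] = 0.812233
  V(2,+0) = exp(-r*dt) * [p_u*0.000000 + p_m*0.000000 + p_d*0.000000] = 0.000000
  V(2,+1) = exp(-r*dt) * [p_u*0.000000 + p_m*0.000000 + p_d*0.000000] = 0.000000
  V(2,+2) = exp(-r*dt) * [p_u*0.000000 + p_m*0.000000 + p_d*0.000000] = 0.000000
  V(1,-1) = exp(-r*dt) * [p_u*0.000000 + p_m*0.812233 + p_d*5.357851] = 1.389872
  V(1,+0) = exp(-r*dt) * [p_u*0.000000 + p_m*0.000000 + p_d*0.812233] = 0.128872
  V(1,+1) = exp(-r*dt) * [p_u*0.000000 + p_m*0.000000 + p_d*0.000000] = 0.000000
  V(0,+0) = exp(-r*dt) * [p_u*0.000000 + p_m*0.128872 + p_d*1.389872] = 0.306165


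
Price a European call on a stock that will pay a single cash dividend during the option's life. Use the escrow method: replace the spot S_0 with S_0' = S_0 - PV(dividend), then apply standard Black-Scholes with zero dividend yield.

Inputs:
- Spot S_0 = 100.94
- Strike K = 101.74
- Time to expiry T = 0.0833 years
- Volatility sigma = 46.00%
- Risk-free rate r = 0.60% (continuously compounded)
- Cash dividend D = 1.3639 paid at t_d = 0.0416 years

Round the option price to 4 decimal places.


PV(D) = D * exp(-r * t_d) = 1.3639 * 0.99975043 = 1.36355961
S_0' = S_0 - PV(D) = 100.9400 - 1.36355961 = 99.57644039
d1 = (ln(S_0'/K) + (r + sigma^2/2)*T) / (sigma*sqrt(T)) = -0.09175684
d2 = d1 - sigma*sqrt(T) = -0.22452084
exp(-rT) = 0.99950032
N(d1) = 0.46344562; N(d2) = 0.41117603
C = S_0' * N(d1) - K * exp(-rT) * N(d2) = 99.57644039 * 0.46344562 - 101.7400 * 0.99950032 * 0.41117603 = 4.3361

Answer: Price = 4.3361


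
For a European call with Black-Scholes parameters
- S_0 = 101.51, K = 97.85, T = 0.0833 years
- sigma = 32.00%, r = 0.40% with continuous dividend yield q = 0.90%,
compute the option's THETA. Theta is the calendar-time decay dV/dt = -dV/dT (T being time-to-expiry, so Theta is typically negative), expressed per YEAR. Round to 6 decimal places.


d1 = 0.4392718832; d2 = 0.3469143172
phi(d1) = 0.3622508226; exp(-qT) = 0.9992505810; exp(-rT) = 0.9996668555
Theta = -S*exp(-qT)*phi(d1)*sigma/(2*sqrt(T)) - r*K*exp(-rT)*N(d2) + q*S*exp(-qT)*N(d1)
N(d1) = 0.6697677276; N(d2) = 0.6356721549; sqrt(T) = 0.2886173938
Term 1 = -101.5100 * 0.9992505810 * 0.3622508226 * 0.3200 / (2 * 0.2886173938) = -20.3699564033
Term 2 = -0.0040 * 97.8500 * 0.9996668555 * 0.6356721549 = -0.2487191944
Term 3 = 0.0090 * 101.5100 * 0.9992505810 * 0.6697677276 = 0.6114345339
Theta = -20.3699564033 + (-0.2487191944) + (0.6114345339) = -20.007241

Answer: Theta = -20.007241


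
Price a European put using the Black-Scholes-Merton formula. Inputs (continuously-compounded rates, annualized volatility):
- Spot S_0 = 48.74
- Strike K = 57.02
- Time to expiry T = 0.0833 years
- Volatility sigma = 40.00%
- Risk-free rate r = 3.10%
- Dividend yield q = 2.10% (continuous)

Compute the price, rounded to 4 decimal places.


d1 = (ln(S/K) + (r - q + 0.5*sigma^2) * T) / (sigma * sqrt(T)) = -1.29414441
d2 = d1 - sigma * sqrt(T) = -1.40959137
exp(-rT) = 0.99742103; exp(-qT) = 0.99825223
P = K * exp(-rT) * N(-d2) - S_0 * exp(-qT) * N(-d1)
N(-d1) = 0.90219223; N(-d2) = 0.92066981
P = 57.0200 * 0.99742103 * 0.92066981 - 48.7400 * 0.99825223 * 0.90219223 = 8.4652

Answer: Price = 8.4652


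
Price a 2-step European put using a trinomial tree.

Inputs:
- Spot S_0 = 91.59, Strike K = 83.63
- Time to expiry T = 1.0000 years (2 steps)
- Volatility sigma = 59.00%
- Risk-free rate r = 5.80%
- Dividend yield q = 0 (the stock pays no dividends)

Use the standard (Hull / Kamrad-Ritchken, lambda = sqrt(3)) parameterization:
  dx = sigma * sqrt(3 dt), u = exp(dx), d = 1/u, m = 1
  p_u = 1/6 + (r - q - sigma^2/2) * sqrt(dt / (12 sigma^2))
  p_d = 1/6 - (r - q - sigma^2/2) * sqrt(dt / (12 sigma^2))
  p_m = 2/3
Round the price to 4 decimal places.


Answer: Price = V(0,0) = 12.6954

Derivation:
dt = T/N = 0.500000; dx = sigma*sqrt(3*dt) = 0.722599
u = exp(dx) = 2.059781; d = 1/u = 0.485489
p_u = 0.126516, p_m = 0.666667, p_d = 0.206817
Discount per step: exp(-r*dt) = 0.971416
Stock lattice S(k, j) with j the centered position index:
  k=0: S(0,+0) = 91.5900
  k=1: S(1,-1) = 44.4659; S(1,+0) = 91.5900; S(1,+1) = 188.6553
  k=2: S(2,-2) = 21.5877; S(2,-1) = 44.4659; S(2,+0) = 91.5900; S(2,+1) = 188.6553; S(2,+2) = 388.5885
Terminal payoffs V(N, j) = max(K - S_T, 0):
  V(2,-2) = 62.042312; V(2,-1) = 39.164099; V(2,+0) = 0.000000; V(2,+1) = 0.000000; V(2,+2) = 0.000000
Backward induction: V(k, j) = exp(-r*dt) * [p_u * V(k+1, j+1) + p_m * V(k+1, j) + p_d * V(k+1, j-1)]
  V(1,-1) = exp(-r*dt) * [p_u*0.000000 + p_m*39.164099 + p_d*62.042312] = 37.827729
  V(1,+0) = exp(-r*dt) * [p_u*0.000000 + p_m*0.000000 + p_d*39.164099] = 7.868275
  V(1,+1) = exp(-r*dt) * [p_u*0.000000 + p_m*0.000000 + p_d*0.000000] = 0.000000
  V(0,+0) = exp(-r*dt) * [p_u*0.000000 + p_m*7.868275 + p_d*37.827729] = 12.695372


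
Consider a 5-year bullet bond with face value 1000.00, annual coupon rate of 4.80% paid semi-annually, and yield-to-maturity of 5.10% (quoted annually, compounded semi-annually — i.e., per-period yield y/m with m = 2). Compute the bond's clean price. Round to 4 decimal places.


Answer: Price = 986.9058

Derivation:
Coupon per period c = face * coupon_rate / m = 24.000000
Periods per year m = 2; per-period yield y/m = 0.025500
Number of cashflows N = 10
Cashflows (t years, CF_t, discount factor 1/(1+y/m)^(m*t), PV):
  t = 0.5000: CF_t = 24.000000, DF = 0.975134, PV = 23.403218
  t = 1.0000: CF_t = 24.000000, DF = 0.950886, PV = 22.821275
  t = 1.5000: CF_t = 24.000000, DF = 0.927242, PV = 22.253803
  t = 2.0000: CF_t = 24.000000, DF = 0.904185, PV = 21.700442
  t = 2.5000: CF_t = 24.000000, DF = 0.881702, PV = 21.160841
  t = 3.0000: CF_t = 24.000000, DF = 0.859777, PV = 20.634657
  t = 3.5000: CF_t = 24.000000, DF = 0.838398, PV = 20.121557
  t = 4.0000: CF_t = 24.000000, DF = 0.817551, PV = 19.621216
  t = 4.5000: CF_t = 24.000000, DF = 0.797222, PV = 19.133317
  t = 5.0000: CF_t = 1024.000000, DF = 0.777398, PV = 796.055431
Price P = sum_t PV_t = 986.905758


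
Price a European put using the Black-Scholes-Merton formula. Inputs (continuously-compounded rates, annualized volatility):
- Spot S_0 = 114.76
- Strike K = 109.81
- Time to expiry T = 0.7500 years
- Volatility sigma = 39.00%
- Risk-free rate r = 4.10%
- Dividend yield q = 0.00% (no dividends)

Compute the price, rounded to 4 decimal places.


Answer: Price = 11.0565

Derivation:
d1 = (ln(S/K) + (r - q + 0.5*sigma^2) * T) / (sigma * sqrt(T)) = 0.39046315
d2 = d1 - sigma * sqrt(T) = 0.05271324
exp(-rT) = 0.96971797; exp(-qT) = 1.00000000
P = K * exp(-rT) * N(-d2) - S_0 * exp(-qT) * N(-d1)
N(-d1) = 0.34809705; N(-d2) = 0.47898020
P = 109.8100 * 0.96971797 * 0.47898020 - 114.7600 * 1.00000000 * 0.34809705 = 11.0565


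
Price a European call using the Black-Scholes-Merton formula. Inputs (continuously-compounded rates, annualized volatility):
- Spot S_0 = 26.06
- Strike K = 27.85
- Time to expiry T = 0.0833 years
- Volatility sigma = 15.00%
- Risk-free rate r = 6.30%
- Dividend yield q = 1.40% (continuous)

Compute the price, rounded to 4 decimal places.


d1 = (ln(S/K) + (r - q + 0.5*sigma^2) * T) / (sigma * sqrt(T)) = -1.41854628
d2 = d1 - sigma * sqrt(T) = -1.46183889
exp(-rT) = 0.99476585; exp(-qT) = 0.99883448
C = S_0 * exp(-qT) * N(d1) - K * exp(-rT) * N(d2)
N(d1) = 0.07801567; N(d2) = 0.07189268
C = 26.0600 * 0.99883448 * 0.07801567 - 27.8500 * 0.99476585 * 0.07189268 = 0.0390

Answer: Price = 0.0390


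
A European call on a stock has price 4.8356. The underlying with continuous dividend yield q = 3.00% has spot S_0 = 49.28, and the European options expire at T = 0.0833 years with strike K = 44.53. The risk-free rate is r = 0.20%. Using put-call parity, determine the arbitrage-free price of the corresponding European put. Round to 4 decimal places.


Answer: Put price = 0.2012

Derivation:
Put-call parity: C - P = S_0 * exp(-qT) - K * exp(-rT).
S_0 * exp(-qT) = 49.2800 * 0.99750412 = 49.15700303
K * exp(-rT) = 44.5300 * 0.99983341 = 44.52258192
P = C - S*exp(-qT) + K*exp(-rT)
P = 4.8356 - 49.15700303 + 44.52258192 = 0.2012


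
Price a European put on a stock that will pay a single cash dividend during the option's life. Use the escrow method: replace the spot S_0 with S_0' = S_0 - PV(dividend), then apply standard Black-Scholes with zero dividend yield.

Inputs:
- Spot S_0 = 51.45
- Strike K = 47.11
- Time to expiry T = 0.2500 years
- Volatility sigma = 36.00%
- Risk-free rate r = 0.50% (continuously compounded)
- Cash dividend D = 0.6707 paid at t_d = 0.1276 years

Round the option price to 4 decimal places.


Answer: Price = 1.9528

Derivation:
PV(D) = D * exp(-r * t_d) = 0.6707 * 0.99936220 = 0.67027223
S_0' = S_0 - PV(D) = 51.4500 - 0.67027223 = 50.77972777
d1 = (ln(S_0'/K) + (r + sigma^2/2)*T) / (sigma*sqrt(T)) = 0.51367735
d2 = d1 - sigma*sqrt(T) = 0.33367735
exp(-rT) = 0.99875078
N(-d1) = 0.30373880; N(-d2) = 0.36931152
P = K * exp(-rT) * N(-d2) - S_0' * N(-d1) = 47.1100 * 0.99875078 * 0.36931152 - 50.77972777 * 0.30373880 = 1.9528


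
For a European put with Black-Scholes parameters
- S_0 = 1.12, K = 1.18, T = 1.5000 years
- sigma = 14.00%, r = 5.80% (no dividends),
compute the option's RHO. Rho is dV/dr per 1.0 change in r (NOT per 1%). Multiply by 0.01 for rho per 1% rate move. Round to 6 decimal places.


d1 = 0.2887729517; d2 = 0.1173086697
phi(d1) = 0.3826504223; exp(-qT) = 1.0000000000; exp(-rT) = 0.9166770956
N(-d2) = 0.4533077275
Rho = -K*T*exp(-rT)*N(-d2) = -1.1800 * 1.5000 * 0.9166770956 * 0.4533077275 = -0.735500

Answer: Rho = -0.735500


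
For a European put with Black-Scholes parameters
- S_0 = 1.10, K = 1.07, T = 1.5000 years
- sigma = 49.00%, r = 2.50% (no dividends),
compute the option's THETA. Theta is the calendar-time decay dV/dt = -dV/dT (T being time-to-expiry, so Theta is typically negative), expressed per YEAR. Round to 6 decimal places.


Answer: Theta = -0.065915

Derivation:
d1 = 0.4086257640; d2 = -0.1914992229
phi(d1) = 0.3669880324; exp(-qT) = 1.0000000000; exp(-rT) = 0.9631944177
Theta = -S*exp(-qT)*phi(d1)*sigma/(2*sqrt(T)) + r*K*exp(-rT)*N(-d2) - q*S*exp(-qT)*N(-d1)
N(-d1) = 0.3414071602; N(-d2) = 0.5759327554; sqrt(T) = 1.2247448714
Term 1 = -1.1000 * 1.0000000000 * 0.3669880324 * 0.4900 / (2 * 1.2247448714) = -0.0807541857
Term 2 = 0.0250 * 1.0700 * 0.9631944177 * 0.5759327554 = 0.0148391670
Term 3 = 0 (no dividend yield, q = 0)
Theta = -0.0807541857 + (0.0148391670) + (0.0000000000) = -0.065915


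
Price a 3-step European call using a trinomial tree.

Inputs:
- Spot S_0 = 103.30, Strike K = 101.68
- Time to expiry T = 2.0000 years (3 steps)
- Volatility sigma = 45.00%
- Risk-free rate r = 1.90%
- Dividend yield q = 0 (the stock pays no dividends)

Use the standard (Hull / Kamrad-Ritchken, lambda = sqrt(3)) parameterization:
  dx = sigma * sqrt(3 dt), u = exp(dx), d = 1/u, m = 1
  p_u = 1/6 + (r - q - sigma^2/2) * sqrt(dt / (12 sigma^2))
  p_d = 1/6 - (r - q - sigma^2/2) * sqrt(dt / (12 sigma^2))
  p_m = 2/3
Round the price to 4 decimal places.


Answer: Price = V(0,0) = 25.2642

Derivation:
dt = T/N = 0.666667; dx = sigma*sqrt(3*dt) = 0.636396
u = exp(dx) = 1.889658; d = 1/u = 0.529196
p_u = 0.123586, p_m = 0.666667, p_d = 0.209748
Discount per step: exp(-r*dt) = 0.987413
Stock lattice S(k, j) with j the centered position index:
  k=0: S(0,+0) = 103.3000
  k=1: S(1,-1) = 54.6660; S(1,+0) = 103.3000; S(1,+1) = 195.2017
  k=2: S(2,-2) = 28.9290; S(2,-1) = 54.6660; S(2,+0) = 103.3000; S(2,+1) = 195.2017; S(2,+2) = 368.8646
  k=3: S(3,-3) = 15.3091; S(3,-2) = 28.9290; S(3,-1) = 54.6660; S(3,+0) = 103.3000; S(3,+1) = 195.2017; S(3,+2) = 368.8646; S(3,+3) = 697.0281
Terminal payoffs V(N, j) = max(S_T - K, 0):
  V(3,-3) = 0.000000; V(3,-2) = 0.000000; V(3,-1) = 0.000000; V(3,+0) = 1.620000; V(3,+1) = 93.521719; V(3,+2) = 267.184579; V(3,+3) = 595.348072
Backward induction: V(k, j) = exp(-r*dt) * [p_u * V(k+1, j+1) + p_m * V(k+1, j) + p_d * V(k+1, j-1)]
  V(2,-2) = exp(-r*dt) * [p_u*0.000000 + p_m*0.000000 + p_d*0.000000] = 0.000000
  V(2,-1) = exp(-r*dt) * [p_u*1.620000 + p_m*0.000000 + p_d*0.000000] = 0.197689
  V(2,+0) = exp(-r*dt) * [p_u*93.521719 + p_m*1.620000 + p_d*0.000000] = 12.478860
  V(2,+1) = exp(-r*dt) * [p_u*267.184579 + p_m*93.521719 + p_d*1.620000] = 94.503099
  V(2,+2) = exp(-r*dt) * [p_u*595.348072 + p_m*267.184579 + p_d*93.521719] = 267.900447
  V(1,-1) = exp(-r*dt) * [p_u*12.478860 + p_m*0.197689 + p_d*0.000000] = 1.652929
  V(1,+0) = exp(-r*dt) * [p_u*94.503099 + p_m*12.478860 + p_d*0.197689] = 19.787683
  V(1,+1) = exp(-r*dt) * [p_u*267.900447 + p_m*94.503099 + p_d*12.478860] = 97.485430
  V(0,+0) = exp(-r*dt) * [p_u*97.485430 + p_m*19.787683 + p_d*1.652929] = 25.264226


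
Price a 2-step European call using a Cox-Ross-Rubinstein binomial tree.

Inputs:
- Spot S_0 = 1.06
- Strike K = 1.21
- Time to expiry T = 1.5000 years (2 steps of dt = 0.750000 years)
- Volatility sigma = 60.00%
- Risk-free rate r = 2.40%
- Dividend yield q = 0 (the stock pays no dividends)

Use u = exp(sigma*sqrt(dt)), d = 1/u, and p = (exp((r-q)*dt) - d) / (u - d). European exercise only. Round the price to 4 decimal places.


Answer: Price = V(0,0) = 0.2617

Derivation:
dt = T/N = 0.750000
u = exp(sigma*sqrt(dt)) = 1.681381; d = 1/u = 0.594749
p = (exp((r-q)*dt) - d) / (u - d) = 0.389657
Discount per step: exp(-r*dt) = 0.982161
Stock lattice S(k, i) with i counting down-moves:
  k=0: S(0,0) = 1.0600
  k=1: S(1,0) = 1.7823; S(1,1) = 0.6304
  k=2: S(2,0) = 2.9967; S(2,1) = 1.0600; S(2,2) = 0.3750
Terminal payoffs V(N, i) = max(S_T - K, 0):
  V(2,0) = 1.786663; V(2,1) = 0.000000; V(2,2) = 0.000000
Backward induction: V(k, i) = exp(-r*dt) * [p * V(k+1, i) + (1-p) * V(k+1, i+1)].
  V(1,0) = exp(-r*dt) * [p*1.786663 + (1-p)*0.000000] = 0.683767
  V(1,1) = exp(-r*dt) * [p*0.000000 + (1-p)*0.000000] = 0.000000
  V(0,0) = exp(-r*dt) * [p*0.683767 + (1-p)*0.000000] = 0.261682


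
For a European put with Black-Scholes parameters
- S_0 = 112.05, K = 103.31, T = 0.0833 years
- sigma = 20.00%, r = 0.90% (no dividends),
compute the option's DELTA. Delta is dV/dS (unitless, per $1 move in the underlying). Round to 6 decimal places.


Answer: Delta = -0.073704

Derivation:
d1 = 1.4487471161; d2 = 1.3910236374
phi(d1) = 0.1396839880; exp(-qT) = 1.0000000000; exp(-rT) = 0.9992505810
N(-d1) = 0.0737041086
Delta = -exp(-qT) * N(-d1) = -1.0000000000 * 0.0737041086 = -0.073704


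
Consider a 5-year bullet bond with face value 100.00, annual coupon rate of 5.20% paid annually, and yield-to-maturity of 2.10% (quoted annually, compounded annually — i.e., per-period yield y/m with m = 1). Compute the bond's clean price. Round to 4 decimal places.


Answer: Price = 114.5694

Derivation:
Coupon per period c = face * coupon_rate / m = 5.200000
Periods per year m = 1; per-period yield y/m = 0.021000
Number of cashflows N = 5
Cashflows (t years, CF_t, discount factor 1/(1+y/m)^(m*t), PV):
  t = 1.0000: CF_t = 5.200000, DF = 0.979432, PV = 5.093046
  t = 2.0000: CF_t = 5.200000, DF = 0.959287, PV = 4.988292
  t = 3.0000: CF_t = 5.200000, DF = 0.939556, PV = 4.885692
  t = 4.0000: CF_t = 5.200000, DF = 0.920231, PV = 4.785203
  t = 5.0000: CF_t = 105.200000, DF = 0.901304, PV = 94.817179
Price P = sum_t PV_t = 114.569412


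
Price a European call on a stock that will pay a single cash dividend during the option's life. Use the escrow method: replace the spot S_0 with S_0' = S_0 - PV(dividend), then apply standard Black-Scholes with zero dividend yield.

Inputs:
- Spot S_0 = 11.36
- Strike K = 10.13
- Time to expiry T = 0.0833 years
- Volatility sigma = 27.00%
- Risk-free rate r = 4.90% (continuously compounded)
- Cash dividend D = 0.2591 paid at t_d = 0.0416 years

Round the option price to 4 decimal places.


Answer: Price = 1.0564

Derivation:
PV(D) = D * exp(-r * t_d) = 0.2591 * 0.99796368 = 0.25857239
S_0' = S_0 - PV(D) = 11.3600 - 0.25857239 = 11.10142761
d1 = (ln(S_0'/K) + (r + sigma^2/2)*T) / (sigma*sqrt(T)) = 1.26645149
d2 = d1 - sigma*sqrt(T) = 1.18852479
exp(-rT) = 0.99592662
N(d1) = 0.89732426; N(d2) = 0.88268664
C = S_0' * N(d1) - K * exp(-rT) * N(d2) = 11.10142761 * 0.89732426 - 10.1300 * 0.99592662 * 0.88268664 = 1.0564


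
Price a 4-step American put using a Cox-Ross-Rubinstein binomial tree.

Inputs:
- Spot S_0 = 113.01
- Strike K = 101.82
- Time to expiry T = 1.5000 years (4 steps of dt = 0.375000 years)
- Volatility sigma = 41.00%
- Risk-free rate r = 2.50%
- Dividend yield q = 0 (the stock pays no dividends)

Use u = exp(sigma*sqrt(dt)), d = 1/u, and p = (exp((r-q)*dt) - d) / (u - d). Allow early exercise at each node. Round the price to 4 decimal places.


Answer: Price = V(0,0) = 14.6905

Derivation:
dt = T/N = 0.375000
u = exp(sigma*sqrt(dt)) = 1.285404; d = 1/u = 0.777966
p = (exp((r-q)*dt) - d) / (u - d) = 0.456122
Discount per step: exp(-r*dt) = 0.990669
Stock lattice S(k, i) with i counting down-moves:
  k=0: S(0,0) = 113.0100
  k=1: S(1,0) = 145.2635; S(1,1) = 87.9179
  k=2: S(2,0) = 186.7222; S(2,1) = 113.0100; S(2,2) = 68.3971
  k=3: S(3,0) = 240.0133; S(3,1) = 145.2635; S(3,2) = 87.9179; S(3,3) = 53.2106
  k=4: S(4,0) = 308.5140; S(4,1) = 186.7222; S(4,2) = 113.0100; S(4,3) = 68.3971; S(4,4) = 41.3961
Terminal payoffs V(N, i) = max(K - S_T, 0):
  V(4,0) = 0.000000; V(4,1) = 0.000000; V(4,2) = 0.000000; V(4,3) = 33.422867; V(4,4) = 60.423948
Backward induction: V(k, i) = exp(-r*dt) * [p * V(k+1, i) + (1-p) * V(k+1, i+1)]; then take max(V_cont, immediate exercise) for American.
  V(3,0) = exp(-r*dt) * [p*0.000000 + (1-p)*0.000000] = 0.000000; exercise = 0.000000; V(3,0) = max -> 0.000000
  V(3,1) = exp(-r*dt) * [p*0.000000 + (1-p)*0.000000] = 0.000000; exercise = 0.000000; V(3,1) = max -> 0.000000
  V(3,2) = exp(-r*dt) * [p*0.000000 + (1-p)*33.422867] = 18.008355; exercise = 13.902084; V(3,2) = max -> 18.008355
  V(3,3) = exp(-r*dt) * [p*33.422867 + (1-p)*60.423948] = 47.659267; exercise = 48.609369; V(3,3) = max -> 48.609369
  V(2,0) = exp(-r*dt) * [p*0.000000 + (1-p)*0.000000] = 0.000000; exercise = 0.000000; V(2,0) = max -> 0.000000
  V(2,1) = exp(-r*dt) * [p*0.000000 + (1-p)*18.008355] = 9.702964; exercise = 0.000000; V(2,1) = max -> 9.702964
  V(2,2) = exp(-r*dt) * [p*18.008355 + (1-p)*48.609369] = 34.328247; exercise = 33.422867; V(2,2) = max -> 34.328247
  V(1,0) = exp(-r*dt) * [p*0.000000 + (1-p)*9.702964] = 5.227990; exercise = 0.000000; V(1,0) = max -> 5.227990
  V(1,1) = exp(-r*dt) * [p*9.702964 + (1-p)*34.328247] = 22.880610; exercise = 13.902084; V(1,1) = max -> 22.880610
  V(0,0) = exp(-r*dt) * [p*5.227990 + (1-p)*22.880610] = 14.690499; exercise = 0.000000; V(0,0) = max -> 14.690499


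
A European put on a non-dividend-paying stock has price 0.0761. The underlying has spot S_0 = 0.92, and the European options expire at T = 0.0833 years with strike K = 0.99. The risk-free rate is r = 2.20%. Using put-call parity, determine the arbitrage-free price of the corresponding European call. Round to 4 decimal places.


Put-call parity: C - P = S_0 * exp(-qT) - K * exp(-rT).
S_0 * exp(-qT) = 0.9200 * 1.00000000 = 0.92000000
K * exp(-rT) = 0.9900 * 0.99816908 = 0.98818739
C = P + S*exp(-qT) - K*exp(-rT)
C = 0.0761 + 0.92000000 - 0.98818739 = 0.0079

Answer: Call price = 0.0079


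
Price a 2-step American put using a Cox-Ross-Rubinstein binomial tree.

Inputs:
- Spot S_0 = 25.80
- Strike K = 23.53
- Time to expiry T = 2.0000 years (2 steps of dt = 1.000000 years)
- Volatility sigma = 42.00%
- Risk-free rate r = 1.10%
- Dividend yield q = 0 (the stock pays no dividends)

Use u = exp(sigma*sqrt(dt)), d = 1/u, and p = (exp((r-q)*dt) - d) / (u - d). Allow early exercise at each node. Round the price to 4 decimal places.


dt = T/N = 1.000000
u = exp(sigma*sqrt(dt)) = 1.521962; d = 1/u = 0.657047
p = (exp((r-q)*dt) - d) / (u - d) = 0.409305
Discount per step: exp(-r*dt) = 0.989060
Stock lattice S(k, i) with i counting down-moves:
  k=0: S(0,0) = 25.8000
  k=1: S(1,0) = 39.2666; S(1,1) = 16.9518
  k=2: S(2,0) = 59.7623; S(2,1) = 25.8000; S(2,2) = 11.1381
Terminal payoffs V(N, i) = max(K - S_T, 0):
  V(2,0) = 0.000000; V(2,1) = 0.000000; V(2,2) = 12.391868
Backward induction: V(k, i) = exp(-r*dt) * [p * V(k+1, i) + (1-p) * V(k+1, i+1)]; then take max(V_cont, immediate exercise) for American.
  V(1,0) = exp(-r*dt) * [p*0.000000 + (1-p)*0.000000] = 0.000000; exercise = 0.000000; V(1,0) = max -> 0.000000
  V(1,1) = exp(-r*dt) * [p*0.000000 + (1-p)*12.391868] = 7.239738; exercise = 6.578192; V(1,1) = max -> 7.239738
  V(0,0) = exp(-r*dt) * [p*0.000000 + (1-p)*7.239738] = 4.229694; exercise = 0.000000; V(0,0) = max -> 4.229694

Answer: Price = V(0,0) = 4.2297


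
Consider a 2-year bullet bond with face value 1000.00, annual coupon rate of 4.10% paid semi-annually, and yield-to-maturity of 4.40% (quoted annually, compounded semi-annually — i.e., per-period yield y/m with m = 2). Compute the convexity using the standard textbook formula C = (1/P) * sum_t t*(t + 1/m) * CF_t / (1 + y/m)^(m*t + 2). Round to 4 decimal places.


Answer: Convexity = 4.5970

Derivation:
Coupon per period c = face * coupon_rate / m = 20.500000
Periods per year m = 2; per-period yield y/m = 0.022000
Number of cashflows N = 4
Cashflows (t years, CF_t, discount factor 1/(1+y/m)^(m*t), PV):
  t = 0.5000: CF_t = 20.500000, DF = 0.978474, PV = 20.058708
  t = 1.0000: CF_t = 20.500000, DF = 0.957411, PV = 19.626916
  t = 1.5000: CF_t = 20.500000, DF = 0.936801, PV = 19.204419
  t = 2.0000: CF_t = 1020.500000, DF = 0.916635, PV = 935.425976
Price P = sum_t PV_t = 994.316020
Convexity numerator sum_t t*(t + 1/m) * CF_t / (1+y/m)^(m*t + 2):
  t = 0.5000: term = 9.602210
  t = 1.0000: term = 28.186525
  t = 1.5000: term = 55.159540
  t = 2.0000: term = 4477.933488
Convexity = (1/P) * sum = 4570.881763 / 994.316020 = 4.597011


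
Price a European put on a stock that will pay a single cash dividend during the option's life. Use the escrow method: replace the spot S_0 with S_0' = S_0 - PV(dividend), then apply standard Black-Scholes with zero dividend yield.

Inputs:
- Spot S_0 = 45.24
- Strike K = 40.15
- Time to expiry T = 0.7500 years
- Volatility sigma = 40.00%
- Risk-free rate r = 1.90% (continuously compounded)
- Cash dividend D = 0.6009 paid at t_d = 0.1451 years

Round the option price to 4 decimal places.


PV(D) = D * exp(-r * t_d) = 0.6009 * 0.99724690 = 0.59924566
S_0' = S_0 - PV(D) = 45.2400 - 0.59924566 = 44.64075434
d1 = (ln(S_0'/K) + (r + sigma^2/2)*T) / (sigma*sqrt(T)) = 0.52040845
d2 = d1 - sigma*sqrt(T) = 0.17399829
exp(-rT) = 0.98585105
N(-d1) = 0.30138946; N(-d2) = 0.43093340
P = K * exp(-rT) * N(-d2) - S_0' * N(-d1) = 40.1500 * 0.98585105 * 0.43093340 - 44.64075434 * 0.30138946 = 3.6029

Answer: Price = 3.6029


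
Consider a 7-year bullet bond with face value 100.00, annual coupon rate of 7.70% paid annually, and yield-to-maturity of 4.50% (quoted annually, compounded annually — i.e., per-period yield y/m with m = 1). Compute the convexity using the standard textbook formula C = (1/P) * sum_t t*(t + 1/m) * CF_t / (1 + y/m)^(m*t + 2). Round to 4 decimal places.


Coupon per period c = face * coupon_rate / m = 7.700000
Periods per year m = 1; per-period yield y/m = 0.045000
Number of cashflows N = 7
Cashflows (t years, CF_t, discount factor 1/(1+y/m)^(m*t), PV):
  t = 1.0000: CF_t = 7.700000, DF = 0.956938, PV = 7.368421
  t = 2.0000: CF_t = 7.700000, DF = 0.915730, PV = 7.051121
  t = 3.0000: CF_t = 7.700000, DF = 0.876297, PV = 6.747484
  t = 4.0000: CF_t = 7.700000, DF = 0.838561, PV = 6.456922
  t = 5.0000: CF_t = 7.700000, DF = 0.802451, PV = 6.178873
  t = 6.0000: CF_t = 7.700000, DF = 0.767896, PV = 5.912797
  t = 7.0000: CF_t = 107.700000, DF = 0.734828, PV = 79.141025
Price P = sum_t PV_t = 118.856643
Convexity numerator sum_t t*(t + 1/m) * CF_t / (1+y/m)^(m*t + 2):
  t = 1.0000: term = 13.494968
  t = 2.0000: term = 38.741534
  t = 3.0000: term = 74.146477
  t = 4.0000: term = 118.255944
  t = 5.0000: term = 169.745374
  t = 6.0000: term = 227.410070
  t = 7.0000: term = 4058.421184
Convexity = (1/P) * sum = 4700.215550 / 118.856643 = 39.545249

Answer: Convexity = 39.5452


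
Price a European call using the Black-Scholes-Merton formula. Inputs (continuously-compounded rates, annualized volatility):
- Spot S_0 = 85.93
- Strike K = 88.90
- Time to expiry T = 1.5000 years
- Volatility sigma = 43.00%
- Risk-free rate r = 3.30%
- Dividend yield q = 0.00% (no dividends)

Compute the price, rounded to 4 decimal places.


Answer: Price = 18.3791

Derivation:
d1 = (ln(S/K) + (r - q + 0.5*sigma^2) * T) / (sigma * sqrt(T)) = 0.29279163
d2 = d1 - sigma * sqrt(T) = -0.23384867
exp(-rT) = 0.95170516; exp(-qT) = 1.00000000
C = S_0 * exp(-qT) * N(d1) - K * exp(-rT) * N(d2)
N(d1) = 0.61515929; N(d2) = 0.40755123
C = 85.9300 * 1.00000000 * 0.61515929 - 88.9000 * 0.95170516 * 0.40755123 = 18.3791


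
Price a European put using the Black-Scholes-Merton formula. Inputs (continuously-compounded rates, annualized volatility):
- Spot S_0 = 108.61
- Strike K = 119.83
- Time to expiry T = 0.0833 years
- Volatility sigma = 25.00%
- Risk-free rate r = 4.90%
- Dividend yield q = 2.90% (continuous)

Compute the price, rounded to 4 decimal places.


Answer: Price = 11.3371

Derivation:
d1 = (ln(S/K) + (r - q + 0.5*sigma^2) * T) / (sigma * sqrt(T)) = -1.30333742
d2 = d1 - sigma * sqrt(T) = -1.37549177
exp(-rT) = 0.99592662; exp(-qT) = 0.99758722
P = K * exp(-rT) * N(-d2) - S_0 * exp(-qT) * N(-d1)
N(-d1) = 0.90377020; N(-d2) = 0.91551048
P = 119.8300 * 0.99592662 * 0.91551048 - 108.6100 * 0.99758722 * 0.90377020 = 11.3371


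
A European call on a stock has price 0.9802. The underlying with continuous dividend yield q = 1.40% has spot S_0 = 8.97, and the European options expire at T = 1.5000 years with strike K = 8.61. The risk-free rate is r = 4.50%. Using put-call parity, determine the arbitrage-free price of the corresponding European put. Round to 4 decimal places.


Answer: Put price = 0.2446

Derivation:
Put-call parity: C - P = S_0 * exp(-qT) - K * exp(-rT).
S_0 * exp(-qT) = 8.9700 * 0.97921896 = 8.78359411
K * exp(-rT) = 8.6100 * 0.93472772 = 8.04800567
P = C - S*exp(-qT) + K*exp(-rT)
P = 0.9802 - 8.78359411 + 8.04800567 = 0.2446


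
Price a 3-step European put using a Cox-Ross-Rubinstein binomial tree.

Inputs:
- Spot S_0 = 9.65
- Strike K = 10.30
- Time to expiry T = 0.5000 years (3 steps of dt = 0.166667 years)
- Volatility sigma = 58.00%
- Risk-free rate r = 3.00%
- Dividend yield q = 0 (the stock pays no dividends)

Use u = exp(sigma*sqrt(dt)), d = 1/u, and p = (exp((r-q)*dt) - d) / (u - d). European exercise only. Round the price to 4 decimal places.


Answer: Price = V(0,0) = 1.9807

Derivation:
dt = T/N = 0.166667
u = exp(sigma*sqrt(dt)) = 1.267167; d = 1/u = 0.789162
p = (exp((r-q)*dt) - d) / (u - d) = 0.451565
Discount per step: exp(-r*dt) = 0.995012
Stock lattice S(k, i) with i counting down-moves:
  k=0: S(0,0) = 9.6500
  k=1: S(1,0) = 12.2282; S(1,1) = 7.6154
  k=2: S(2,0) = 15.4951; S(2,1) = 9.6500; S(2,2) = 6.0098
  k=3: S(3,0) = 19.6349; S(3,1) = 12.2282; S(3,2) = 7.6154; S(3,3) = 4.7427
Terminal payoffs V(N, i) = max(K - S_T, 0):
  V(3,0) = 0.000000; V(3,1) = 0.000000; V(3,2) = 2.684589; V(3,3) = 5.557303
Backward induction: V(k, i) = exp(-r*dt) * [p * V(k+1, i) + (1-p) * V(k+1, i+1)].
  V(2,0) = exp(-r*dt) * [p*0.000000 + (1-p)*0.000000] = 0.000000
  V(2,1) = exp(-r*dt) * [p*0.000000 + (1-p)*2.684589] = 1.464979
  V(2,2) = exp(-r*dt) * [p*2.684589 + (1-p)*5.557303] = 4.238838
  V(1,0) = exp(-r*dt) * [p*0.000000 + (1-p)*1.464979] = 0.799438
  V(1,1) = exp(-r*dt) * [p*1.464979 + (1-p)*4.238838] = 2.971365
  V(0,0) = exp(-r*dt) * [p*0.799438 + (1-p)*2.971365] = 1.980670


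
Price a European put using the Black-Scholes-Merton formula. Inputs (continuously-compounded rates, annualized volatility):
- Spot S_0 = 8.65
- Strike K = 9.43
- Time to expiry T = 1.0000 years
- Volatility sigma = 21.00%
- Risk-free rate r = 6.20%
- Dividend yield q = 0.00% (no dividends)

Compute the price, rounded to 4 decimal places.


d1 = (ln(S/K) + (r - q + 0.5*sigma^2) * T) / (sigma * sqrt(T)) = -0.01088941
d2 = d1 - sigma * sqrt(T) = -0.22088941
exp(-rT) = 0.93988289; exp(-qT) = 1.00000000
P = K * exp(-rT) * N(-d2) - S_0 * exp(-qT) * N(-d1)
N(-d1) = 0.50434416; N(-d2) = 0.58741073
P = 9.4300 * 0.93988289 * 0.58741073 - 8.6500 * 1.00000000 * 0.50434416 = 0.8437

Answer: Price = 0.8437


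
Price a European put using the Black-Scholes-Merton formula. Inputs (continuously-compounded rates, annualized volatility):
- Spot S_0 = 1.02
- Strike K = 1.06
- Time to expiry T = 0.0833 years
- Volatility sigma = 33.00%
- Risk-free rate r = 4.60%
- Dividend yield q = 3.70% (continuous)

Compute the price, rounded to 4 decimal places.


d1 = (ln(S/K) + (r - q + 0.5*sigma^2) * T) / (sigma * sqrt(T)) = -0.34837876
d2 = d1 - sigma * sqrt(T) = -0.44362250
exp(-rT) = 0.99617553; exp(-qT) = 0.99692264
P = K * exp(-rT) * N(-d2) - S_0 * exp(-qT) * N(-d1)
N(-d1) = 0.63622212; N(-d2) = 0.67134223
P = 1.0600 * 0.99617553 * 0.67134223 - 1.0200 * 0.99692264 * 0.63622212 = 0.0620

Answer: Price = 0.0620


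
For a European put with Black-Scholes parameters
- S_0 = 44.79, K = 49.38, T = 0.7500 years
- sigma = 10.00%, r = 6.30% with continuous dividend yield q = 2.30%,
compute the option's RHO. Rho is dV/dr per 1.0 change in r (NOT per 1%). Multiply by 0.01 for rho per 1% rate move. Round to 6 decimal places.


d1 = -0.7368211535; d2 = -0.8234236939
phi(d1) = 0.3041022640; exp(-qT) = 0.9828979294; exp(-rT) = 0.9538489056
N(-d2) = 0.7948664532
Rho = -K*T*exp(-rT)*N(-d2) = -49.3800 * 0.7500 * 0.9538489056 * 0.7948664532 = -28.079289

Answer: Rho = -28.079289


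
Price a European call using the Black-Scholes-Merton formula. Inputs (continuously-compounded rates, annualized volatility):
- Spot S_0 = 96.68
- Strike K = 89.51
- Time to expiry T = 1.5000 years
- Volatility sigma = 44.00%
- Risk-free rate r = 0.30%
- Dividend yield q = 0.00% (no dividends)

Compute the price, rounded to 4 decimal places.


Answer: Price = 23.7377

Derivation:
d1 = (ln(S/K) + (r - q + 0.5*sigma^2) * T) / (sigma * sqrt(T)) = 0.42078560
d2 = d1 - sigma * sqrt(T) = -0.11810214
exp(-rT) = 0.99551011; exp(-qT) = 1.00000000
C = S_0 * exp(-qT) * N(d1) - K * exp(-rT) * N(d2)
N(d1) = 0.66304418; N(d2) = 0.45299336
C = 96.6800 * 1.00000000 * 0.66304418 - 89.5100 * 0.99551011 * 0.45299336 = 23.7377


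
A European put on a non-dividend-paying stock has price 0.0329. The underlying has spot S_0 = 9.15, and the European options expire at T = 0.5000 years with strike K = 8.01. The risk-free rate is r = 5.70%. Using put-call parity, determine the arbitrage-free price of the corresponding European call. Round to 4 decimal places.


Put-call parity: C - P = S_0 * exp(-qT) - K * exp(-rT).
S_0 * exp(-qT) = 9.1500 * 1.00000000 = 9.15000000
K * exp(-rT) = 8.0100 * 0.97190229 = 7.78493738
C = P + S*exp(-qT) - K*exp(-rT)
C = 0.0329 + 9.15000000 - 7.78493738 = 1.3980

Answer: Call price = 1.3980


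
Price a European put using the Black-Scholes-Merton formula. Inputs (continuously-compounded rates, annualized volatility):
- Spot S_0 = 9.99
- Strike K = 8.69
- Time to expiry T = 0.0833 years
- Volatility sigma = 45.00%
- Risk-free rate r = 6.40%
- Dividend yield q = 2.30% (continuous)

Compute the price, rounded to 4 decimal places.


d1 = (ln(S/K) + (r - q + 0.5*sigma^2) * T) / (sigma * sqrt(T)) = 1.16464128
d2 = d1 - sigma * sqrt(T) = 1.03476345
exp(-rT) = 0.99468299; exp(-qT) = 0.99808593
P = K * exp(-rT) * N(-d2) - S_0 * exp(-qT) * N(-d1)
N(-d1) = 0.12208211; N(-d2) = 0.15038970
P = 8.6900 * 0.99468299 * 0.15038970 - 9.9900 * 0.99808593 * 0.12208211 = 0.0827

Answer: Price = 0.0827


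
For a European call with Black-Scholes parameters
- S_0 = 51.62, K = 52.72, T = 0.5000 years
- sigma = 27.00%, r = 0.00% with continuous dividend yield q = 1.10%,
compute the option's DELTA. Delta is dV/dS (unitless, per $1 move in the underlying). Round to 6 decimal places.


Answer: Delta = 0.479888

Derivation:
d1 = -0.0437918872; d2 = -0.2347107181
phi(d1) = 0.3985599321; exp(-qT) = 0.9945150973; exp(-rT) = 1.0000000000
N(d1) = 0.4825351470
Delta = exp(-qT) * N(d1) = 0.9945150973 * 0.4825351470 = 0.479888


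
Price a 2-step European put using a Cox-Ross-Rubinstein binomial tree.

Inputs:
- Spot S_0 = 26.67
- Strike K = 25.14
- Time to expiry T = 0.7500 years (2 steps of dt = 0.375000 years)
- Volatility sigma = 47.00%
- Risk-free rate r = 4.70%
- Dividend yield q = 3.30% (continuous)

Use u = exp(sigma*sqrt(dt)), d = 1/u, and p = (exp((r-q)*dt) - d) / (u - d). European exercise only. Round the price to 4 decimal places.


Answer: Price = V(0,0) = 3.0972

Derivation:
dt = T/N = 0.375000
u = exp(sigma*sqrt(dt)) = 1.333511; d = 1/u = 0.749900
p = (exp((r-q)*dt) - d) / (u - d) = 0.437558
Discount per step: exp(-r*dt) = 0.982529
Stock lattice S(k, i) with i counting down-moves:
  k=0: S(0,0) = 26.6700
  k=1: S(1,0) = 35.5647; S(1,1) = 19.9998
  k=2: S(2,0) = 47.4259; S(2,1) = 26.6700; S(2,2) = 14.9979
Terminal payoffs V(N, i) = max(K - S_T, 0):
  V(2,0) = 0.000000; V(2,1) = 0.000000; V(2,2) = 10.142114
Backward induction: V(k, i) = exp(-r*dt) * [p * V(k+1, i) + (1-p) * V(k+1, i+1)].
  V(1,0) = exp(-r*dt) * [p*0.000000 + (1-p)*0.000000] = 0.000000
  V(1,1) = exp(-r*dt) * [p*0.000000 + (1-p)*10.142114] = 5.604690
  V(0,0) = exp(-r*dt) * [p*0.000000 + (1-p)*5.604690] = 3.097239
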